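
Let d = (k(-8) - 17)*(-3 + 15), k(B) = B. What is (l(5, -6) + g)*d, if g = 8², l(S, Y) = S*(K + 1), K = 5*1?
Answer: -28200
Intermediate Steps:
K = 5
l(S, Y) = 6*S (l(S, Y) = S*(5 + 1) = S*6 = 6*S)
d = -300 (d = (-8 - 17)*(-3 + 15) = -25*12 = -300)
g = 64
(l(5, -6) + g)*d = (6*5 + 64)*(-300) = (30 + 64)*(-300) = 94*(-300) = -28200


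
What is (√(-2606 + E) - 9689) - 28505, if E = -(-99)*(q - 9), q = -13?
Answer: -38194 + 4*I*√299 ≈ -38194.0 + 69.167*I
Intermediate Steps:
E = -2178 (E = -(-99)*(-13 - 9) = -(-99)*(-22) = -9*242 = -2178)
(√(-2606 + E) - 9689) - 28505 = (√(-2606 - 2178) - 9689) - 28505 = (√(-4784) - 9689) - 28505 = (4*I*√299 - 9689) - 28505 = (-9689 + 4*I*√299) - 28505 = -38194 + 4*I*√299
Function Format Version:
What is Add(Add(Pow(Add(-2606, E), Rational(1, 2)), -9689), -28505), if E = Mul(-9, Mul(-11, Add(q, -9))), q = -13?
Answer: Add(-38194, Mul(4, I, Pow(299, Rational(1, 2)))) ≈ Add(-38194., Mul(69.167, I))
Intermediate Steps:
E = -2178 (E = Mul(-9, Mul(-11, Add(-13, -9))) = Mul(-9, Mul(-11, -22)) = Mul(-9, 242) = -2178)
Add(Add(Pow(Add(-2606, E), Rational(1, 2)), -9689), -28505) = Add(Add(Pow(Add(-2606, -2178), Rational(1, 2)), -9689), -28505) = Add(Add(Pow(-4784, Rational(1, 2)), -9689), -28505) = Add(Add(Mul(4, I, Pow(299, Rational(1, 2))), -9689), -28505) = Add(Add(-9689, Mul(4, I, Pow(299, Rational(1, 2)))), -28505) = Add(-38194, Mul(4, I, Pow(299, Rational(1, 2))))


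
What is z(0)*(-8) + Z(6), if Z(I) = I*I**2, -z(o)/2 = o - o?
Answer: 216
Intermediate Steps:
z(o) = 0 (z(o) = -2*(o - o) = -2*0 = 0)
Z(I) = I**3
z(0)*(-8) + Z(6) = 0*(-8) + 6**3 = 0 + 216 = 216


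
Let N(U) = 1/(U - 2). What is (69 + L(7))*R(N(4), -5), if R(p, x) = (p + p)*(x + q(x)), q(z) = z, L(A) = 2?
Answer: -710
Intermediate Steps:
N(U) = 1/(-2 + U)
R(p, x) = 4*p*x (R(p, x) = (p + p)*(x + x) = (2*p)*(2*x) = 4*p*x)
(69 + L(7))*R(N(4), -5) = (69 + 2)*(4*(-5)/(-2 + 4)) = 71*(4*(-5)/2) = 71*(4*(1/2)*(-5)) = 71*(-10) = -710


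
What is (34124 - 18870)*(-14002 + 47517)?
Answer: 511237810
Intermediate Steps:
(34124 - 18870)*(-14002 + 47517) = 15254*33515 = 511237810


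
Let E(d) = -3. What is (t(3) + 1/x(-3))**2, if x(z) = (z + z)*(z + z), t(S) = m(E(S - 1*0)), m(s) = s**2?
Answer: 105625/1296 ≈ 81.501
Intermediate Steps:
t(S) = 9 (t(S) = (-3)**2 = 9)
x(z) = 4*z**2 (x(z) = (2*z)*(2*z) = 4*z**2)
(t(3) + 1/x(-3))**2 = (9 + 1/(4*(-3)**2))**2 = (9 + 1/(4*9))**2 = (9 + 1/36)**2 = (325/36)**2 = 105625/1296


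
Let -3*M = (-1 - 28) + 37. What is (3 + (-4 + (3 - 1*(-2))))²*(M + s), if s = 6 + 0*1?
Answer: 160/3 ≈ 53.333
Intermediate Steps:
s = 6 (s = 6 + 0 = 6)
M = -8/3 (M = -((-1 - 28) + 37)/3 = -(-29 + 37)/3 = -⅓*8 = -8/3 ≈ -2.6667)
(3 + (-4 + (3 - 1*(-2))))²*(M + s) = (3 + (-4 + (3 - 1*(-2))))²*(-8/3 + 6) = (3 + (-4 + (3 + 2)))²*(10/3) = (3 + (-4 + 5))²*(10/3) = (3 + 1)²*(10/3) = 4²*(10/3) = 16*(10/3) = 160/3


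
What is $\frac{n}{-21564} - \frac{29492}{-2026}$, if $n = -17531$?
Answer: $\frac{335741647}{21844332} \approx 15.37$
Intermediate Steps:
$\frac{n}{-21564} - \frac{29492}{-2026} = - \frac{17531}{-21564} - \frac{29492}{-2026} = \left(-17531\right) \left(- \frac{1}{21564}\right) - - \frac{14746}{1013} = \frac{17531}{21564} + \frac{14746}{1013} = \frac{335741647}{21844332}$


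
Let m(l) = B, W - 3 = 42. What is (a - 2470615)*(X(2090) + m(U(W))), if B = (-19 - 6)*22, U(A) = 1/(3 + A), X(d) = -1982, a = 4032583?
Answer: -3954902976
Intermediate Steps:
W = 45 (W = 3 + 42 = 45)
B = -550 (B = -25*22 = -550)
m(l) = -550
(a - 2470615)*(X(2090) + m(U(W))) = (4032583 - 2470615)*(-1982 - 550) = 1561968*(-2532) = -3954902976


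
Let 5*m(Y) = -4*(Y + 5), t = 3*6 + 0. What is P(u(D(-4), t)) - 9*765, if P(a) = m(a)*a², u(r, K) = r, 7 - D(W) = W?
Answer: -42169/5 ≈ -8433.8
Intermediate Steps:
t = 18 (t = 18 + 0 = 18)
D(W) = 7 - W
m(Y) = -4 - 4*Y/5 (m(Y) = (-4*(Y + 5))/5 = (-4*(5 + Y))/5 = (-20 - 4*Y)/5 = -4 - 4*Y/5)
P(a) = a²*(-4 - 4*a/5) (P(a) = (-4 - 4*a/5)*a² = a²*(-4 - 4*a/5))
P(u(D(-4), t)) - 9*765 = 4*(7 - 1*(-4))²*(-5 - (7 - 1*(-4)))/5 - 9*765 = 4*(7 + 4)²*(-5 - (7 + 4))/5 - 1*6885 = (⅘)*11²*(-5 - 1*11) - 6885 = (⅘)*121*(-5 - 11) - 6885 = (⅘)*121*(-16) - 6885 = -7744/5 - 6885 = -42169/5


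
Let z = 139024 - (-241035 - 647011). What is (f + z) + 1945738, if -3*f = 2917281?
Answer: 2000381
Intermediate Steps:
f = -972427 (f = -1/3*2917281 = -972427)
z = 1027070 (z = 139024 - 1*(-888046) = 139024 + 888046 = 1027070)
(f + z) + 1945738 = (-972427 + 1027070) + 1945738 = 54643 + 1945738 = 2000381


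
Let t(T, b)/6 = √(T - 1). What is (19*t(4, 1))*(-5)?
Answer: -570*√3 ≈ -987.27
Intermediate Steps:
t(T, b) = 6*√(-1 + T) (t(T, b) = 6*√(T - 1) = 6*√(-1 + T))
(19*t(4, 1))*(-5) = (19*(6*√(-1 + 4)))*(-5) = (19*(6*√3))*(-5) = (114*√3)*(-5) = -570*√3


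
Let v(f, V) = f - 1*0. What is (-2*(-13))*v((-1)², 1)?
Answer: 26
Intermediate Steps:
v(f, V) = f (v(f, V) = f + 0 = f)
(-2*(-13))*v((-1)², 1) = -2*(-13)*(-1)² = 26*1 = 26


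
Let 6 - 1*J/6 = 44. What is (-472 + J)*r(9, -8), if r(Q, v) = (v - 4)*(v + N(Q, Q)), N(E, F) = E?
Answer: 8400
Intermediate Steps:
J = -228 (J = 36 - 6*44 = 36 - 264 = -228)
r(Q, v) = (-4 + v)*(Q + v) (r(Q, v) = (v - 4)*(v + Q) = (-4 + v)*(Q + v))
(-472 + J)*r(9, -8) = (-472 - 228)*((-8)**2 - 4*9 - 4*(-8) + 9*(-8)) = -700*(64 - 36 + 32 - 72) = -700*(-12) = 8400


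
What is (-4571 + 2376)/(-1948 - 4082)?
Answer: 439/1206 ≈ 0.36401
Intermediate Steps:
(-4571 + 2376)/(-1948 - 4082) = -2195/(-6030) = -2195*(-1/6030) = 439/1206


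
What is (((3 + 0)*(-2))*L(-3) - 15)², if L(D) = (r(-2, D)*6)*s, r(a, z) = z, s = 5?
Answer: 275625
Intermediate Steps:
L(D) = 30*D (L(D) = (D*6)*5 = (6*D)*5 = 30*D)
(((3 + 0)*(-2))*L(-3) - 15)² = (((3 + 0)*(-2))*(30*(-3)) - 15)² = ((3*(-2))*(-90) - 15)² = (-6*(-90) - 15)² = (540 - 15)² = 525² = 275625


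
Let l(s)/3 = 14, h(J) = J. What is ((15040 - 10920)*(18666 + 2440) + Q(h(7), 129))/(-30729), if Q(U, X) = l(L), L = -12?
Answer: -86956762/30729 ≈ -2829.8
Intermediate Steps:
l(s) = 42 (l(s) = 3*14 = 42)
Q(U, X) = 42
((15040 - 10920)*(18666 + 2440) + Q(h(7), 129))/(-30729) = ((15040 - 10920)*(18666 + 2440) + 42)/(-30729) = (4120*21106 + 42)*(-1/30729) = (86956720 + 42)*(-1/30729) = 86956762*(-1/30729) = -86956762/30729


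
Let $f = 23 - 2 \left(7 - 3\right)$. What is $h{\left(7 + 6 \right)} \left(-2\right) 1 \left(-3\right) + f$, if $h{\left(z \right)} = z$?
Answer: $93$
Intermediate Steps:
$f = 15$ ($f = 23 - 8 = 15$)
$h{\left(7 + 6 \right)} \left(-2\right) 1 \left(-3\right) + f = \left(7 + 6\right) \left(-2\right) 1 \left(-3\right) + 15 = 13 \left(\left(-2\right) \left(-3\right)\right) + 15 = 13 \cdot 6 + 15 = 78 + 15 = 93$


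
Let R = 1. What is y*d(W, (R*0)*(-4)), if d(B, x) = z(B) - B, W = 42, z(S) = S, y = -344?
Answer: 0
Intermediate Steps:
d(B, x) = 0 (d(B, x) = B - B = 0)
y*d(W, (R*0)*(-4)) = -344*0 = 0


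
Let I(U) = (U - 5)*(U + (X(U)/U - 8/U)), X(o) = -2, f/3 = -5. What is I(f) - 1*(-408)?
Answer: 2084/3 ≈ 694.67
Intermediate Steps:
f = -15 (f = 3*(-5) = -15)
I(U) = (-5 + U)*(U - 10/U) (I(U) = (U - 5)*(U + (-2/U - 8/U)) = (-5 + U)*(U - 10/U))
I(f) - 1*(-408) = (-10 + (-15)² - 5*(-15) + 50/(-15)) - 1*(-408) = (-10 + 225 + 75 + 50*(-1/15)) + 408 = (-10 + 225 + 75 - 10/3) + 408 = 860/3 + 408 = 2084/3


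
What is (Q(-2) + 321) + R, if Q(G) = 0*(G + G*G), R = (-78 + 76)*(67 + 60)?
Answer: 67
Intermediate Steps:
R = -254 (R = -2*127 = -254)
Q(G) = 0 (Q(G) = 0*(G + G**2) = 0)
(Q(-2) + 321) + R = (0 + 321) - 254 = 321 - 254 = 67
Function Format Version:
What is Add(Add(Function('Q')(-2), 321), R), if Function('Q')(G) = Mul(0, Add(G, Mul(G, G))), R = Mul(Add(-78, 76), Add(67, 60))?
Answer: 67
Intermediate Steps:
R = -254 (R = Mul(-2, 127) = -254)
Function('Q')(G) = 0 (Function('Q')(G) = Mul(0, Add(G, Pow(G, 2))) = 0)
Add(Add(Function('Q')(-2), 321), R) = Add(Add(0, 321), -254) = Add(321, -254) = 67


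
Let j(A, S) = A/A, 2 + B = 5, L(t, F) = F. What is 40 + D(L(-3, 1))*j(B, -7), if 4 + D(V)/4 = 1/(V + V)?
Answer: 26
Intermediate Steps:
B = 3 (B = -2 + 5 = 3)
j(A, S) = 1
D(V) = -16 + 2/V (D(V) = -16 + 4/(V + V) = -16 + 4/((2*V)) = -16 + 4*(1/(2*V)) = -16 + 2/V)
40 + D(L(-3, 1))*j(B, -7) = 40 + (-16 + 2/1)*1 = 40 + (-16 + 2*1)*1 = 40 + (-16 + 2)*1 = 40 - 14*1 = 40 - 14 = 26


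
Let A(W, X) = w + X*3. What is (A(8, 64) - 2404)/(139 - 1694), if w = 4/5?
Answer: 11056/7775 ≈ 1.4220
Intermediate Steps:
w = 4/5 (w = 4*(1/5) = 4/5 ≈ 0.80000)
A(W, X) = 4/5 + 3*X (A(W, X) = 4/5 + X*3 = 4/5 + 3*X)
(A(8, 64) - 2404)/(139 - 1694) = ((4/5 + 3*64) - 2404)/(139 - 1694) = ((4/5 + 192) - 2404)/(-1555) = (964/5 - 2404)*(-1/1555) = -11056/5*(-1/1555) = 11056/7775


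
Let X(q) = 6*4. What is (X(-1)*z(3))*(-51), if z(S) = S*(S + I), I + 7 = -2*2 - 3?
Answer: 40392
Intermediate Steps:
I = -14 (I = -7 + (-2*2 - 3) = -7 + (-4 - 3) = -7 - 7 = -14)
X(q) = 24
z(S) = S*(-14 + S) (z(S) = S*(S - 14) = S*(-14 + S))
(X(-1)*z(3))*(-51) = (24*(3*(-14 + 3)))*(-51) = (24*(3*(-11)))*(-51) = (24*(-33))*(-51) = -792*(-51) = 40392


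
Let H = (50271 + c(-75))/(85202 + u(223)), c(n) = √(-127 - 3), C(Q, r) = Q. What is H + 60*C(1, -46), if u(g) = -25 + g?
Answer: 5174271/85400 + I*√130/85400 ≈ 60.589 + 0.00013351*I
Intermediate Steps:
c(n) = I*√130 (c(n) = √(-130) = I*√130)
H = 50271/85400 + I*√130/85400 (H = (50271 + I*√130)/(85202 + (-25 + 223)) = (50271 + I*√130)/(85202 + 198) = (50271 + I*√130)/85400 = (50271 + I*√130)*(1/85400) = 50271/85400 + I*√130/85400 ≈ 0.58865 + 0.00013351*I)
H + 60*C(1, -46) = (50271/85400 + I*√130/85400) + 60*1 = (50271/85400 + I*√130/85400) + 60 = 5174271/85400 + I*√130/85400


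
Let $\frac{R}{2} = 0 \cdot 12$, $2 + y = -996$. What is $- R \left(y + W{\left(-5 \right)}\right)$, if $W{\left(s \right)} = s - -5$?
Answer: $0$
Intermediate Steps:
$y = -998$ ($y = -2 - 996 = -998$)
$W{\left(s \right)} = 5 + s$ ($W{\left(s \right)} = s + 5 = 5 + s$)
$R = 0$ ($R = 2 \cdot 0 \cdot 12 = 2 \cdot 0 = 0$)
$- R \left(y + W{\left(-5 \right)}\right) = - 0 \left(-998 + \left(5 - 5\right)\right) = - 0 \left(-998 + 0\right) = - 0 \left(-998\right) = \left(-1\right) 0 = 0$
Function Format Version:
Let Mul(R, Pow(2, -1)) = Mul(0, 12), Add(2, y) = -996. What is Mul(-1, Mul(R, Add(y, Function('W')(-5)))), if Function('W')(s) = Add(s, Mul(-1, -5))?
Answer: 0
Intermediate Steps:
y = -998 (y = Add(-2, -996) = -998)
Function('W')(s) = Add(5, s) (Function('W')(s) = Add(s, 5) = Add(5, s))
R = 0 (R = Mul(2, Mul(0, 12)) = Mul(2, 0) = 0)
Mul(-1, Mul(R, Add(y, Function('W')(-5)))) = Mul(-1, Mul(0, Add(-998, Add(5, -5)))) = Mul(-1, Mul(0, Add(-998, 0))) = Mul(-1, Mul(0, -998)) = Mul(-1, 0) = 0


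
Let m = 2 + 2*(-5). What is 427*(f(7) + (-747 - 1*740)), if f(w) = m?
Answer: -638365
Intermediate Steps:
m = -8 (m = 2 - 10 = -8)
f(w) = -8
427*(f(7) + (-747 - 1*740)) = 427*(-8 + (-747 - 1*740)) = 427*(-8 + (-747 - 740)) = 427*(-8 - 1487) = 427*(-1495) = -638365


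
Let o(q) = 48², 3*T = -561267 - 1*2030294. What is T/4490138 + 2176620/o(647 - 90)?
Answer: 407138910613/431053248 ≈ 944.52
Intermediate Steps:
T = -2591561/3 (T = (-561267 - 1*2030294)/3 = (-561267 - 2030294)/3 = (⅓)*(-2591561) = -2591561/3 ≈ -8.6385e+5)
o(q) = 2304
T/4490138 + 2176620/o(647 - 90) = -2591561/3/4490138 + 2176620/2304 = -2591561/3*1/4490138 + 2176620*(1/2304) = -2591561/13470414 + 181385/192 = 407138910613/431053248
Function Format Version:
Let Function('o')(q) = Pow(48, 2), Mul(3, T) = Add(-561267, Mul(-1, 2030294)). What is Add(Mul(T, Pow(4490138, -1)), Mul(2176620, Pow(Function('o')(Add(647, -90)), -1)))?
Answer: Rational(407138910613, 431053248) ≈ 944.52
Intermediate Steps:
T = Rational(-2591561, 3) (T = Mul(Rational(1, 3), Add(-561267, Mul(-1, 2030294))) = Mul(Rational(1, 3), Add(-561267, -2030294)) = Mul(Rational(1, 3), -2591561) = Rational(-2591561, 3) ≈ -8.6385e+5)
Function('o')(q) = 2304
Add(Mul(T, Pow(4490138, -1)), Mul(2176620, Pow(Function('o')(Add(647, -90)), -1))) = Add(Mul(Rational(-2591561, 3), Pow(4490138, -1)), Mul(2176620, Pow(2304, -1))) = Add(Mul(Rational(-2591561, 3), Rational(1, 4490138)), Mul(2176620, Rational(1, 2304))) = Add(Rational(-2591561, 13470414), Rational(181385, 192)) = Rational(407138910613, 431053248)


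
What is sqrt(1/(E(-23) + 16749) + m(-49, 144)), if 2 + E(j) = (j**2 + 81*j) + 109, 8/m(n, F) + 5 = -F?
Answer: I*sqrt(286846917006)/2312778 ≈ 0.23157*I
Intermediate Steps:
m(n, F) = 8/(-5 - F)
E(j) = 107 + j**2 + 81*j (E(j) = -2 + ((j**2 + 81*j) + 109) = -2 + (109 + j**2 + 81*j) = 107 + j**2 + 81*j)
sqrt(1/(E(-23) + 16749) + m(-49, 144)) = sqrt(1/((107 + (-23)**2 + 81*(-23)) + 16749) - 8/(5 + 144)) = sqrt(1/((107 + 529 - 1863) + 16749) - 8/149) = sqrt(1/(-1227 + 16749) - 8*1/149) = sqrt(1/15522 - 8/149) = sqrt(-124027/2312778) = I*sqrt(286846917006)/2312778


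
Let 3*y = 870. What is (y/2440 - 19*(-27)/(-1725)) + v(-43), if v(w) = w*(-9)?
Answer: 54271051/140300 ≈ 386.82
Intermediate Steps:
y = 290 (y = (1/3)*870 = 290)
v(w) = -9*w
(y/2440 - 19*(-27)/(-1725)) + v(-43) = (290/2440 - 19*(-27)/(-1725)) - 9*(-43) = (290*(1/2440) + 513*(-1/1725)) + 387 = (29/244 - 171/575) + 387 = -25049/140300 + 387 = 54271051/140300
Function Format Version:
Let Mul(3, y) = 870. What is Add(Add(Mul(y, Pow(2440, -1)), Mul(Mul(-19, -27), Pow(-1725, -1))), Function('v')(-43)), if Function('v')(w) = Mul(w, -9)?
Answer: Rational(54271051, 140300) ≈ 386.82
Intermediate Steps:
y = 290 (y = Mul(Rational(1, 3), 870) = 290)
Function('v')(w) = Mul(-9, w)
Add(Add(Mul(y, Pow(2440, -1)), Mul(Mul(-19, -27), Pow(-1725, -1))), Function('v')(-43)) = Add(Add(Mul(290, Pow(2440, -1)), Mul(Mul(-19, -27), Pow(-1725, -1))), Mul(-9, -43)) = Add(Add(Mul(290, Rational(1, 2440)), Mul(513, Rational(-1, 1725))), 387) = Add(Add(Rational(29, 244), Rational(-171, 575)), 387) = Add(Rational(-25049, 140300), 387) = Rational(54271051, 140300)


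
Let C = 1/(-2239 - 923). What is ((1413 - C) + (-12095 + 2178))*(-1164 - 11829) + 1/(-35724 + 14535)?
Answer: 2467651046854619/22333206 ≈ 1.1049e+8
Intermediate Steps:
C = -1/3162 (C = 1/(-3162) = -1/3162 ≈ -0.00031626)
((1413 - C) + (-12095 + 2178))*(-1164 - 11829) + 1/(-35724 + 14535) = ((1413 - 1*(-1/3162)) + (-12095 + 2178))*(-1164 - 11829) + 1/(-35724 + 14535) = ((1413 + 1/3162) - 9917)*(-12993) + 1/(-21189) = (4467907/3162 - 9917)*(-12993) - 1/21189 = -26889647/3162*(-12993) - 1/21189 = 116459061157/1054 - 1/21189 = 2467651046854619/22333206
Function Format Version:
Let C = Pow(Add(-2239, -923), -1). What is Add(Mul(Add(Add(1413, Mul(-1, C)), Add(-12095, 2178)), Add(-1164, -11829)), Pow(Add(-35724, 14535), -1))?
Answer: Rational(2467651046854619, 22333206) ≈ 1.1049e+8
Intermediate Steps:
C = Rational(-1, 3162) (C = Pow(-3162, -1) = Rational(-1, 3162) ≈ -0.00031626)
Add(Mul(Add(Add(1413, Mul(-1, C)), Add(-12095, 2178)), Add(-1164, -11829)), Pow(Add(-35724, 14535), -1)) = Add(Mul(Add(Add(1413, Mul(-1, Rational(-1, 3162))), Add(-12095, 2178)), Add(-1164, -11829)), Pow(Add(-35724, 14535), -1)) = Add(Mul(Add(Add(1413, Rational(1, 3162)), -9917), -12993), Pow(-21189, -1)) = Add(Mul(Add(Rational(4467907, 3162), -9917), -12993), Rational(-1, 21189)) = Add(Mul(Rational(-26889647, 3162), -12993), Rational(-1, 21189)) = Add(Rational(116459061157, 1054), Rational(-1, 21189)) = Rational(2467651046854619, 22333206)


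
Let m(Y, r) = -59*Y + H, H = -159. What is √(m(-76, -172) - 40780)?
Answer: I*√36455 ≈ 190.93*I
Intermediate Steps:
m(Y, r) = -159 - 59*Y (m(Y, r) = -59*Y - 159 = -159 - 59*Y)
√(m(-76, -172) - 40780) = √((-159 - 59*(-76)) - 40780) = √((-159 + 4484) - 40780) = √(4325 - 40780) = √(-36455) = I*√36455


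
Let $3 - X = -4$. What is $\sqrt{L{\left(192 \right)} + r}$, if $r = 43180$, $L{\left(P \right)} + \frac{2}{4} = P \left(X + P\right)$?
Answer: $\frac{5 \sqrt{13022}}{2} \approx 285.29$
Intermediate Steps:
$X = 7$ ($X = 3 - -4 = 3 + 4 = 7$)
$L{\left(P \right)} = - \frac{1}{2} + P \left(7 + P\right)$
$\sqrt{L{\left(192 \right)} + r} = \sqrt{\left(- \frac{1}{2} + 192^{2} + 7 \cdot 192\right) + 43180} = \sqrt{\left(- \frac{1}{2} + 36864 + 1344\right) + 43180} = \sqrt{\frac{76415}{2} + 43180} = \sqrt{\frac{162775}{2}} = \frac{5 \sqrt{13022}}{2}$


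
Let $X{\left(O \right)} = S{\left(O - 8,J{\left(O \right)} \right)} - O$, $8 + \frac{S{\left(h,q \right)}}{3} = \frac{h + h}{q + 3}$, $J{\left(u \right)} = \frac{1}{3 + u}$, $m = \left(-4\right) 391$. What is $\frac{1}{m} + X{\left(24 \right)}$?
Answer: $- \frac{1051049}{64124} \approx -16.391$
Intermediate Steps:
$m = -1564$
$S{\left(h,q \right)} = -24 + \frac{6 h}{3 + q}$ ($S{\left(h,q \right)} = -24 + 3 \frac{h + h}{q + 3} = -24 + 3 \frac{2 h}{3 + q} = -24 + \frac{6 h}{3 + q}$)
$X{\left(O \right)} = - O + \frac{6 \left(-20 + O - \frac{4}{3 + O}\right)}{3 + \frac{1}{3 + O}}$ ($X{\left(O \right)} = \frac{6 \left(-12 + \left(O - 8\right) - \frac{4}{3 + O}\right)}{3 + \frac{1}{3 + O}} - O = \frac{6 \left(-12 + \left(-8 + O\right) - \frac{4}{3 + O}\right)}{3 + \frac{1}{3 + O}} - O = \frac{6 \left(-20 + O - \frac{4}{3 + O}\right)}{3 + \frac{1}{3 + O}} - O = - O + \frac{6 \left(-20 + O - \frac{4}{3 + O}\right)}{3 + \frac{1}{3 + O}}$)
$\frac{1}{m} + X{\left(24 \right)} = \frac{1}{-1564} + \frac{-384 - 2688 + 3 \cdot 24^{2}}{10 + 3 \cdot 24} = - \frac{1}{1564} + \frac{-384 - 2688 + 3 \cdot 576}{10 + 72} = - \frac{1}{1564} + \frac{-384 - 2688 + 1728}{82} = - \frac{1}{1564} + \frac{1}{82} \left(-1344\right) = - \frac{1}{1564} - \frac{672}{41} = - \frac{1051049}{64124}$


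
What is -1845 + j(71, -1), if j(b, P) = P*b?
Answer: -1916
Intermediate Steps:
-1845 + j(71, -1) = -1845 - 1*71 = -1845 - 71 = -1916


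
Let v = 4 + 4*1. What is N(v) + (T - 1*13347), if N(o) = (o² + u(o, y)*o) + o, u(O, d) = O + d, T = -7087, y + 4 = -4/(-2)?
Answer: -20314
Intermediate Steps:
y = -2 (y = -4 - 4/(-2) = -4 - 4*(-½) = -4 + 2 = -2)
v = 8 (v = 4 + 4 = 8)
N(o) = o + o² + o*(-2 + o) (N(o) = (o² + (o - 2)*o) + o = (o² + (-2 + o)*o) + o = (o² + o*(-2 + o)) + o = o + o² + o*(-2 + o))
N(v) + (T - 1*13347) = 8*(-1 + 2*8) + (-7087 - 1*13347) = 8*(-1 + 16) + (-7087 - 13347) = 8*15 - 20434 = 120 - 20434 = -20314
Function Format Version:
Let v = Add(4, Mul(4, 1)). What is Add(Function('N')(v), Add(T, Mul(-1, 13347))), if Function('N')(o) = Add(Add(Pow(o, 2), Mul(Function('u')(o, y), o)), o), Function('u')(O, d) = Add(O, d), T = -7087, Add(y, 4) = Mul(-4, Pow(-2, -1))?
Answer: -20314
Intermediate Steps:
y = -2 (y = Add(-4, Mul(-4, Pow(-2, -1))) = Add(-4, Mul(-4, Rational(-1, 2))) = Add(-4, 2) = -2)
v = 8 (v = Add(4, 4) = 8)
Function('N')(o) = Add(o, Pow(o, 2), Mul(o, Add(-2, o))) (Function('N')(o) = Add(Add(Pow(o, 2), Mul(Add(o, -2), o)), o) = Add(Add(Pow(o, 2), Mul(Add(-2, o), o)), o) = Add(Add(Pow(o, 2), Mul(o, Add(-2, o))), o) = Add(o, Pow(o, 2), Mul(o, Add(-2, o))))
Add(Function('N')(v), Add(T, Mul(-1, 13347))) = Add(Mul(8, Add(-1, Mul(2, 8))), Add(-7087, Mul(-1, 13347))) = Add(Mul(8, Add(-1, 16)), Add(-7087, -13347)) = Add(Mul(8, 15), -20434) = Add(120, -20434) = -20314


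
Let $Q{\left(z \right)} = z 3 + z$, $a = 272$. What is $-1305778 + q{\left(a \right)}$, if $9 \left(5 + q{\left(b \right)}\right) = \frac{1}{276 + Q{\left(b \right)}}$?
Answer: $- \frac{16029792107}{12276} \approx -1.3058 \cdot 10^{6}$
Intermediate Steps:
$Q{\left(z \right)} = 4 z$ ($Q{\left(z \right)} = 3 z + z = 4 z$)
$q{\left(b \right)} = -5 + \frac{1}{9 \left(276 + 4 b\right)}$
$-1305778 + q{\left(a \right)} = -1305778 + \frac{-12419 - 48960}{36 \left(69 + 272\right)} = -1305778 + \frac{-12419 - 48960}{36 \cdot 341} = -1305778 + \frac{1}{36} \cdot \frac{1}{341} \left(-61379\right) = -1305778 - \frac{61379}{12276} = - \frac{16029792107}{12276}$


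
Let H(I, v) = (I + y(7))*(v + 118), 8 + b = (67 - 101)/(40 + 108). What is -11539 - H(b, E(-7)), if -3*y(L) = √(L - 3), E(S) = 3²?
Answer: -2310833/222 ≈ -10409.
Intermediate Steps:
E(S) = 9
y(L) = -√(-3 + L)/3 (y(L) = -√(L - 3)/3 = -√(-3 + L)/3)
b = -609/74 (b = -8 + (67 - 101)/(40 + 108) = -8 - 34/148 = -8 - 34*1/148 = -8 - 17/74 = -609/74 ≈ -8.2297)
H(I, v) = (118 + v)*(-⅔ + I) (H(I, v) = (I - √(-3 + 7)/3)*(v + 118) = (I - √4/3)*(118 + v) = (I - ⅓*2)*(118 + v) = (I - ⅔)*(118 + v) = (-⅔ + I)*(118 + v) = (118 + v)*(-⅔ + I))
-11539 - H(b, E(-7)) = -11539 - (-236/3 + 118*(-609/74) - ⅔*9 - 609/74*9) = -11539 - (-236/3 - 35931/37 - 6 - 5481/74) = -11539 - 1*(-250825/222) = -11539 + 250825/222 = -2310833/222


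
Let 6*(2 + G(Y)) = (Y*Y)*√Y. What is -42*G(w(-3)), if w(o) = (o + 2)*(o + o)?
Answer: 84 - 252*√6 ≈ -533.27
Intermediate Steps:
w(o) = 2*o*(2 + o) (w(o) = (2 + o)*(2*o) = 2*o*(2 + o))
G(Y) = -2 + Y^(5/2)/6 (G(Y) = -2 + ((Y*Y)*√Y)/6 = -2 + (Y²*√Y)/6 = -2 + Y^(5/2)/6)
-42*G(w(-3)) = -42*(-2 + (2*(-3)*(2 - 3))^(5/2)/6) = -42*(-2 + (2*(-3)*(-1))^(5/2)/6) = -42*(-2 + 6^(5/2)/6) = -42*(-2 + (36*√6)/6) = -42*(-2 + 6*√6) = 84 - 252*√6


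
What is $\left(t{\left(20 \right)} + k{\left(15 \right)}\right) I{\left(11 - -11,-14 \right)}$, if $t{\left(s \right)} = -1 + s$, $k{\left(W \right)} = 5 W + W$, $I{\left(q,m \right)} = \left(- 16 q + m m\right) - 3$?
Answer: $-17331$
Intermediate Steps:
$I{\left(q,m \right)} = -3 + m^{2} - 16 q$ ($I{\left(q,m \right)} = \left(- 16 q + m^{2}\right) - 3 = \left(m^{2} - 16 q\right) - 3 = -3 + m^{2} - 16 q$)
$k{\left(W \right)} = 6 W$
$\left(t{\left(20 \right)} + k{\left(15 \right)}\right) I{\left(11 - -11,-14 \right)} = \left(\left(-1 + 20\right) + 6 \cdot 15\right) \left(-3 + \left(-14\right)^{2} - 16 \left(11 - -11\right)\right) = \left(19 + 90\right) \left(-3 + 196 - 16 \left(11 + 11\right)\right) = 109 \left(-3 + 196 - 352\right) = 109 \left(-159\right) = -17331$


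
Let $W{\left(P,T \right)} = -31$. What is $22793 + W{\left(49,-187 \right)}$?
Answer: $22762$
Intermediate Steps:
$22793 + W{\left(49,-187 \right)} = 22793 - 31 = 22762$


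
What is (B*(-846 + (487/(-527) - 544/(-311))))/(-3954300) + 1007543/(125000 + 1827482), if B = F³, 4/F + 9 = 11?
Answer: 7799407113599529/15064279736314550 ≈ 0.51774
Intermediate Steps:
F = 2 (F = 4/(-9 + 11) = 4/2 = 4*(½) = 2)
B = 8 (B = 2³ = 8)
(B*(-846 + (487/(-527) - 544/(-311))))/(-3954300) + 1007543/(125000 + 1827482) = (8*(-846 + (487/(-527) - 544/(-311))))/(-3954300) + 1007543/(125000 + 1827482) = (8*(-846 + (487*(-1/527) - 544*(-1/311))))*(-1/3954300) + 1007543/1952482 = (8*(-846 + (-487/527 + 544/311)))*(-1/3954300) + 1007543*(1/1952482) = (8*(-846 + 135231/163897))*(-1/3954300) + 1007543/1952482 = (8*(-138521631/163897))*(-1/3954300) + 1007543/1952482 = -1108173048/163897*(-1/3954300) + 1007543/1952482 = 92347754/54008158925 + 1007543/1952482 = 7799407113599529/15064279736314550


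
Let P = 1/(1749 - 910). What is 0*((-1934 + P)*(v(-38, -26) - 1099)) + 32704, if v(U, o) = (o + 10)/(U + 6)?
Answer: 32704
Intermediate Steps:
P = 1/839 ≈ 0.0011919
v(U, o) = (10 + o)/(6 + U)
0*((-1934 + P)*(v(-38, -26) - 1099)) + 32704 = 0*((-1934 + 1/839)*((10 - 26)/(6 - 38) - 1099)) + 32704 = 0*(-1622625*(-16/(-32) - 1099)/839) + 32704 = 0*(-1622625*(-1/32*(-16) - 1099)/839) + 32704 = 0*(-1622625*(½ - 1099)/839) + 32704 = 0*(-1622625/839*(-2197/2)) + 32704 = 0*(3564907125/1678) + 32704 = 0 + 32704 = 32704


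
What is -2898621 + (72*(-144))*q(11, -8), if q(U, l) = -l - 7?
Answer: -2908989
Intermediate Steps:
q(U, l) = -7 - l
-2898621 + (72*(-144))*q(11, -8) = -2898621 + (72*(-144))*(-7 - 1*(-8)) = -2898621 - 10368*(-7 + 8) = -2898621 - 10368*1 = -2898621 - 10368 = -2908989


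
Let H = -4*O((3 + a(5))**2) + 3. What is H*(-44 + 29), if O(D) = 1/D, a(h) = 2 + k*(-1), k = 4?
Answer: 15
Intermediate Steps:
a(h) = -2 (a(h) = 2 + 4*(-1) = 2 - 4 = -2)
H = -1 (H = -4/(3 - 2)**2 + 3 = -4/(1**2) + 3 = -4/1 + 3 = -4*1 + 3 = -4 + 3 = -1)
H*(-44 + 29) = -(-44 + 29) = -1*(-15) = 15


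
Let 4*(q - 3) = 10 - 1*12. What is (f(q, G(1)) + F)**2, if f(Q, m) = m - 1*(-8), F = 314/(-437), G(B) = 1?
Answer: 13097161/190969 ≈ 68.583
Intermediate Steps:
F = -314/437 (F = 314*(-1/437) = -314/437 ≈ -0.71854)
q = 5/2 (q = 3 + (10 - 1*12)/4 = 3 + (10 - 12)/4 = 3 + (1/4)*(-2) = 3 - 1/2 = 5/2 ≈ 2.5000)
f(Q, m) = 8 + m (f(Q, m) = m + 8 = 8 + m)
(f(q, G(1)) + F)**2 = ((8 + 1) - 314/437)**2 = (9 - 314/437)**2 = (3619/437)**2 = 13097161/190969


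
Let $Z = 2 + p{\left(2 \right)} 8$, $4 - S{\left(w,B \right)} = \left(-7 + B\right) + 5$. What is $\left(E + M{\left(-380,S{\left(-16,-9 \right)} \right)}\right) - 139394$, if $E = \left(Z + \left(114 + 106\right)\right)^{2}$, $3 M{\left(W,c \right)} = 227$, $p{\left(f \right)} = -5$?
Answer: $- \frac{318583}{3} \approx -1.0619 \cdot 10^{5}$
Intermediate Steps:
$S{\left(w,B \right)} = 6 - B$ ($S{\left(w,B \right)} = 4 - \left(\left(-7 + B\right) + 5\right) = 4 - \left(-2 + B\right) = 6 - B$)
$Z = -38$ ($Z = 2 - 40 = -38$)
$M{\left(W,c \right)} = \frac{227}{3}$ ($M{\left(W,c \right)} = \frac{1}{3} \cdot 227 = \frac{227}{3}$)
$E = 33124$ ($E = \left(-38 + \left(114 + 106\right)\right)^{2} = \left(-38 + 220\right)^{2} = 182^{2} = 33124$)
$\left(E + M{\left(-380,S{\left(-16,-9 \right)} \right)}\right) - 139394 = \left(33124 + \frac{227}{3}\right) - 139394 = \frac{99599}{3} - 139394 = - \frac{318583}{3}$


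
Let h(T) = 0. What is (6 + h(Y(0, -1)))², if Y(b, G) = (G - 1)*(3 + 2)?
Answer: 36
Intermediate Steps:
Y(b, G) = -5 + 5*G (Y(b, G) = (-1 + G)*5 = -5 + 5*G)
(6 + h(Y(0, -1)))² = (6 + 0)² = 6² = 36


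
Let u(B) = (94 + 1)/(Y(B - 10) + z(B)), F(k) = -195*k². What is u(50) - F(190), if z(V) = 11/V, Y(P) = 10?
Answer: 3597189250/511 ≈ 7.0395e+6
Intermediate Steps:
u(B) = 95/(10 + 11/B) (u(B) = (94 + 1)/(10 + 11/B) = 95/(10 + 11/B))
u(50) - F(190) = 95*50/(11 + 10*50) - (-195)*190² = 95*50/(11 + 500) - (-195)*36100 = 95*50/511 - 1*(-7039500) = 95*50*(1/511) + 7039500 = 4750/511 + 7039500 = 3597189250/511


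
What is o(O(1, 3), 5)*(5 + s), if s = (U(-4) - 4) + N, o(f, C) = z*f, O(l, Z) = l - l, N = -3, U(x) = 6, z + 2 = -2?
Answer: 0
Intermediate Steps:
z = -4 (z = -2 - 2 = -4)
O(l, Z) = 0
o(f, C) = -4*f
s = -1 (s = (6 - 4) - 3 = 2 - 3 = -1)
o(O(1, 3), 5)*(5 + s) = (-4*0)*(5 - 1) = 0*4 = 0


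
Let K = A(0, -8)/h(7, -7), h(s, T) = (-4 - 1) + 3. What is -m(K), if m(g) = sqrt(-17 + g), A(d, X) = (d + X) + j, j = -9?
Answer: -I*sqrt(34)/2 ≈ -2.9155*I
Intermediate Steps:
h(s, T) = -2 (h(s, T) = -5 + 3 = -2)
A(d, X) = -9 + X + d (A(d, X) = (d + X) - 9 = (X + d) - 9 = -9 + X + d)
K = 17/2 (K = (-9 - 8 + 0)/(-2) = -17*(-1/2) = 17/2 ≈ 8.5000)
-m(K) = -sqrt(-17 + 17/2) = -sqrt(-17/2) = -I*sqrt(34)/2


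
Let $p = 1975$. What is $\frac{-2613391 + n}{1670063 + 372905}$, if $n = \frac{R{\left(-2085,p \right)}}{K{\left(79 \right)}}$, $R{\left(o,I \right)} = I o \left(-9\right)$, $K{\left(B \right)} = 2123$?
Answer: $- \frac{2755584109}{2168610532} \approx -1.2707$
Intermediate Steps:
$R{\left(o,I \right)} = - 9 I o$
$n = \frac{37060875}{2123}$ ($n = \frac{\left(-9\right) 1975 \left(-2085\right)}{2123} = 37060875 \cdot \frac{1}{2123} = \frac{37060875}{2123} \approx 17457.0$)
$\frac{-2613391 + n}{1670063 + 372905} = \frac{-2613391 + \frac{37060875}{2123}}{1670063 + 372905} = - \frac{5511168218}{2123 \cdot 2042968} = \left(- \frac{5511168218}{2123}\right) \frac{1}{2042968} = - \frac{2755584109}{2168610532}$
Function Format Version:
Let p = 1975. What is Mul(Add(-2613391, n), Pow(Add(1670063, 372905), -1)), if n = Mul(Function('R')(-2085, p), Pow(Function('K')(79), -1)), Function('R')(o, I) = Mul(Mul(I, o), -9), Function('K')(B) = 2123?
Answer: Rational(-2755584109, 2168610532) ≈ -1.2707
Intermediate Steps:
Function('R')(o, I) = Mul(-9, I, o)
n = Rational(37060875, 2123) (n = Mul(Mul(-9, 1975, -2085), Pow(2123, -1)) = Mul(37060875, Rational(1, 2123)) = Rational(37060875, 2123) ≈ 17457.)
Mul(Add(-2613391, n), Pow(Add(1670063, 372905), -1)) = Mul(Add(-2613391, Rational(37060875, 2123)), Pow(Add(1670063, 372905), -1)) = Mul(Rational(-5511168218, 2123), Pow(2042968, -1)) = Mul(Rational(-5511168218, 2123), Rational(1, 2042968)) = Rational(-2755584109, 2168610532)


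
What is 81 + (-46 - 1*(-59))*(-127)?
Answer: -1570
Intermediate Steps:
81 + (-46 - 1*(-59))*(-127) = 81 + (-46 + 59)*(-127) = 81 + 13*(-127) = 81 - 1651 = -1570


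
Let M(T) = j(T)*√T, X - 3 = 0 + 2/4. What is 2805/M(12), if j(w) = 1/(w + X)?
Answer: 28985*√3/4 ≈ 12551.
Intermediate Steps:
X = 7/2 (X = 3 + (0 + 2/4) = 3 + (0 + 2*(¼)) = 3 + (0 + ½) = 3 + ½ = 7/2 ≈ 3.5000)
j(w) = 1/(7/2 + w) (j(w) = 1/(w + 7/2) = 1/(7/2 + w))
M(T) = 2*√T/(7 + 2*T) (M(T) = (2/(7 + 2*T))*√T = 2*√T/(7 + 2*T))
2805/M(12) = 2805/((2*√12/(7 + 2*12))) = 2805/((2*(2*√3)/(7 + 24))) = 2805/((2*(2*√3)/31)) = 2805/((2*(2*√3)*(1/31))) = 2805/((4*√3/31)) = 2805*(31*√3/12) = 28985*√3/4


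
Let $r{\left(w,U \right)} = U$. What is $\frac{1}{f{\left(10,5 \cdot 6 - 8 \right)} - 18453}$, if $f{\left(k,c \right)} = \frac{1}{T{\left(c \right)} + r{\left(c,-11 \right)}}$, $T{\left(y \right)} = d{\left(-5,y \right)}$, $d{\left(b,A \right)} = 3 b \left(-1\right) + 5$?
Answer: $- \frac{9}{166076} \approx -5.4192 \cdot 10^{-5}$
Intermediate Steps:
$d{\left(b,A \right)} = 5 - 3 b$ ($d{\left(b,A \right)} = - 3 b + 5 = 5 - 3 b$)
$T{\left(y \right)} = 20$ ($T{\left(y \right)} = 5 - -15 = 5 + 15 = 20$)
$f{\left(k,c \right)} = \frac{1}{9}$ ($f{\left(k,c \right)} = \frac{1}{20 - 11} = \frac{1}{9}$)
$\frac{1}{f{\left(10,5 \cdot 6 - 8 \right)} - 18453} = \frac{1}{\frac{1}{9} - 18453} = \frac{1}{- \frac{166076}{9}} = - \frac{9}{166076}$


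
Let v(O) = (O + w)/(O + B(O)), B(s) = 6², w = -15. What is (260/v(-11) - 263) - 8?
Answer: -521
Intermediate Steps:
B(s) = 36
v(O) = (-15 + O)/(36 + O) (v(O) = (O - 15)/(O + 36) = (-15 + O)/(36 + O))
(260/v(-11) - 263) - 8 = (260/(((-15 - 11)/(36 - 11))) - 263) - 8 = (260/((-26/25)) - 263) - 8 = (260/(((1/25)*(-26))) - 263) - 8 = (260/(-26/25) - 263) - 8 = (260*(-25/26) - 263) - 8 = (-250 - 263) - 8 = -513 - 8 = -521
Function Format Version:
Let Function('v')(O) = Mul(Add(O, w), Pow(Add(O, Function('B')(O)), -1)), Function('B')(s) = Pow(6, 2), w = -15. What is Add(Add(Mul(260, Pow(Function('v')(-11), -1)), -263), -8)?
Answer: -521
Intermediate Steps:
Function('B')(s) = 36
Function('v')(O) = Mul(Pow(Add(36, O), -1), Add(-15, O)) (Function('v')(O) = Mul(Add(O, -15), Pow(Add(O, 36), -1)) = Mul(Add(-15, O), Pow(Add(36, O), -1)) = Mul(Pow(Add(36, O), -1), Add(-15, O)))
Add(Add(Mul(260, Pow(Function('v')(-11), -1)), -263), -8) = Add(Add(Mul(260, Pow(Mul(Pow(Add(36, -11), -1), Add(-15, -11)), -1)), -263), -8) = Add(Add(Mul(260, Pow(Mul(Pow(25, -1), -26), -1)), -263), -8) = Add(Add(Mul(260, Pow(Mul(Rational(1, 25), -26), -1)), -263), -8) = Add(Add(Mul(260, Pow(Rational(-26, 25), -1)), -263), -8) = Add(Add(Mul(260, Rational(-25, 26)), -263), -8) = Add(Add(-250, -263), -8) = Add(-513, -8) = -521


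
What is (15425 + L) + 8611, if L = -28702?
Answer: -4666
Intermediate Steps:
(15425 + L) + 8611 = (15425 - 28702) + 8611 = -13277 + 8611 = -4666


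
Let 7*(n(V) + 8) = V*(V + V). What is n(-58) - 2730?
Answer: -12438/7 ≈ -1776.9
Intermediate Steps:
n(V) = -8 + 2*V²/7 (n(V) = -8 + (V*(V + V))/7 = -8 + (V*(2*V))/7 = -8 + (2*V²)/7 = -8 + 2*V²/7)
n(-58) - 2730 = (-8 + (2/7)*(-58)²) - 2730 = (-8 + (2/7)*3364) - 2730 = (-8 + 6728/7) - 2730 = 6672/7 - 2730 = -12438/7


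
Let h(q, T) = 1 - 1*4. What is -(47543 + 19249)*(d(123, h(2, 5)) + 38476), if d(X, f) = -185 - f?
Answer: -2557732848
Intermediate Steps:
h(q, T) = -3 (h(q, T) = 1 - 4 = -3)
-(47543 + 19249)*(d(123, h(2, 5)) + 38476) = -(47543 + 19249)*((-185 - 1*(-3)) + 38476) = -66792*((-185 + 3) + 38476) = -66792*(-182 + 38476) = -66792*38294 = -1*2557732848 = -2557732848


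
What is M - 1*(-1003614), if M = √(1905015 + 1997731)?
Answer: 1003614 + √3902746 ≈ 1.0056e+6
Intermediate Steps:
M = √3902746 ≈ 1975.5
M - 1*(-1003614) = √3902746 - 1*(-1003614) = √3902746 + 1003614 = 1003614 + √3902746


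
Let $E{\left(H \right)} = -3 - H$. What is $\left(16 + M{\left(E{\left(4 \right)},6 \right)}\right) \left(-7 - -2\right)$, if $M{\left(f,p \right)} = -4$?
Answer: $-60$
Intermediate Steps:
$\left(16 + M{\left(E{\left(4 \right)},6 \right)}\right) \left(-7 - -2\right) = \left(16 - 4\right) \left(-7 - -2\right) = 12 \left(-7 + 2\right) = 12 \left(-5\right) = -60$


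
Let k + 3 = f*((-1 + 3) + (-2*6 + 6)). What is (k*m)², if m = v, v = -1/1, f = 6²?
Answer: 21609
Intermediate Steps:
f = 36
v = -1 (v = -1*1 = -1)
m = -1
k = -147 (k = -3 + 36*((-1 + 3) + (-2*6 + 6)) = -3 + 36*(2 + (-12 + 6)) = -3 + 36*(2 - 6) = -3 + 36*(-4) = -3 - 144 = -147)
(k*m)² = (-147*(-1))² = 147² = 21609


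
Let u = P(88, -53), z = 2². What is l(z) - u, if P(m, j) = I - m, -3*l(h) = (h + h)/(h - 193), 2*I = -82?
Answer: 73151/567 ≈ 129.01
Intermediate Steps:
I = -41 (I = (½)*(-82) = -41)
z = 4
l(h) = -2*h/(3*(-193 + h)) (l(h) = -(h + h)/(3*(h - 193)) = -2*h/(3*(-193 + h)))
P(m, j) = -41 - m
u = -129 (u = -41 - 1*88 = -41 - 88 = -129)
l(z) - u = -2*4/(-579 + 3*4) - 1*(-129) = -2*4/(-579 + 12) + 129 = -2*4/(-567) + 129 = -2*4*(-1/567) + 129 = 8/567 + 129 = 73151/567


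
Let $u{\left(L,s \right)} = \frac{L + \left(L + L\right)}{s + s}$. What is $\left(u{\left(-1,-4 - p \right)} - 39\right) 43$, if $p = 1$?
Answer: $- \frac{16641}{10} \approx -1664.1$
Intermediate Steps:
$u{\left(L,s \right)} = \frac{3 L}{2 s}$ ($u{\left(L,s \right)} = \frac{L + 2 L}{2 s} = 3 L \frac{1}{2 s} = \frac{3 L}{2 s}$)
$\left(u{\left(-1,-4 - p \right)} - 39\right) 43 = \left(\frac{3}{2} \left(-1\right) \frac{1}{-4 - 1} - 39\right) 43 = \left(\frac{3}{2} \left(-1\right) \frac{1}{-5} - 39\right) 43 = \left(\frac{3}{2} \left(-1\right) \left(- \frac{1}{5}\right) - 39\right) 43 = \left(\frac{3}{10} - 39\right) 43 = \left(- \frac{387}{10}\right) 43 = - \frac{16641}{10}$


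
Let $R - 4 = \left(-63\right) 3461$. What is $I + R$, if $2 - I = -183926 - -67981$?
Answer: $-102092$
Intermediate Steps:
$I = 115947$ ($I = 2 - \left(-183926 - -67981\right) = 2 - \left(-183926 + 67981\right) = 2 - -115945 = 2 + 115945 = 115947$)
$R = -218039$ ($R = 4 - 218043 = -218039$)
$I + R = 115947 - 218039 = -102092$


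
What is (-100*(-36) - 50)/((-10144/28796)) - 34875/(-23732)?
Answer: -37901076775/3761522 ≈ -10076.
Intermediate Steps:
(-100*(-36) - 50)/((-10144/28796)) - 34875/(-23732) = (3600 - 50)/((-10144*1/28796)) - 34875*(-1/23732) = 3550/(-2536/7199) + 34875/23732 = 3550*(-7199/2536) + 34875/23732 = -12778225/1268 + 34875/23732 = -37901076775/3761522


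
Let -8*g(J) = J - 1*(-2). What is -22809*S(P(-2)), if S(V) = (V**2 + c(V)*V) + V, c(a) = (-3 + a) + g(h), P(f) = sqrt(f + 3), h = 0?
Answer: 22809/4 ≈ 5702.3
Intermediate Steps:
P(f) = sqrt(3 + f)
g(J) = -1/4 - J/8 (g(J) = -(J - 1*(-2))/8 = -(J + 2)/8 = -(2 + J)/8 = -1/4 - J/8)
c(a) = -13/4 + a (c(a) = (-3 + a) + (-1/4 - 1/8*0) = (-3 + a) + (-1/4 + 0) = (-3 + a) - 1/4 = -13/4 + a)
S(V) = V + V**2 + V*(-13/4 + V) (S(V) = (V**2 + (-13/4 + V)*V) + V = (V**2 + V*(-13/4 + V)) + V = V + V**2 + V*(-13/4 + V))
-22809*S(P(-2)) = -22809*sqrt(3 - 2)*(-9 + 8*sqrt(3 - 2))/4 = -22809*sqrt(1)*(-9 + 8*sqrt(1))/4 = -22809*(-9 + 8*1)/4 = -22809*(-9 + 8)/4 = -22809*(-1)/4 = -22809*(-1/4) = 22809/4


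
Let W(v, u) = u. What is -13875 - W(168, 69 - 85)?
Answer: -13859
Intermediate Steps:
-13875 - W(168, 69 - 85) = -13875 - (69 - 85) = -13875 - 1*(-16) = -13875 + 16 = -13859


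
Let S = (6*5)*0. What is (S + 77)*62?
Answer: 4774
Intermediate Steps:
S = 0 (S = 30*0 = 0)
(S + 77)*62 = (0 + 77)*62 = 77*62 = 4774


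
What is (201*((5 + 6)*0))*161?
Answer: 0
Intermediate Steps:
(201*((5 + 6)*0))*161 = (201*(11*0))*161 = (201*0)*161 = 0*161 = 0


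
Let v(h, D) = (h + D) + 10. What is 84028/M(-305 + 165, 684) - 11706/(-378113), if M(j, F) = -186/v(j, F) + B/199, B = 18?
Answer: -1751372161480346/5112465873 ≈ -3.4257e+5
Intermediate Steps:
v(h, D) = 10 + D + h (v(h, D) = (D + h) + 10 = 10 + D + h)
M(j, F) = 18/199 - 186/(10 + F + j) (M(j, F) = -186/(10 + F + j) + 18/199 = 18/199 - 186/(10 + F + j))
84028/M(-305 + 165, 684) - 11706/(-378113) = 84028/(18/199 - 186/(10 + 684 + (-305 + 165))) - 11706/(-378113) = 84028/(18/199 - 186/(10 + 684 - 140)) - 11706*(-1/378113) = 84028/(18/199 - 186/554) + 11706/378113 = 84028/(18/199 - 186*1/554) + 11706/378113 = 84028/(18/199 - 93/277) + 11706/378113 = 84028/(-13521/55123) + 11706/378113 = 84028*(-55123/13521) + 11706/378113 = -4631875444/13521 + 11706/378113 = -1751372161480346/5112465873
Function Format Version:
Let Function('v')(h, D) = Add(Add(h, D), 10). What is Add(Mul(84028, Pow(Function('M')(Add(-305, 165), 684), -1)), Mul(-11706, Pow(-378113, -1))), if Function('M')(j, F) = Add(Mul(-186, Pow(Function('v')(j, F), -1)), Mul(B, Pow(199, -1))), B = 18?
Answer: Rational(-1751372161480346, 5112465873) ≈ -3.4257e+5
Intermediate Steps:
Function('v')(h, D) = Add(10, D, h) (Function('v')(h, D) = Add(Add(D, h), 10) = Add(10, D, h))
Function('M')(j, F) = Add(Rational(18, 199), Mul(-186, Pow(Add(10, F, j), -1))) (Function('M')(j, F) = Add(Mul(-186, Pow(Add(10, F, j), -1)), Mul(18, Pow(199, -1))) = Add(Mul(-186, Pow(Add(10, F, j), -1)), Mul(18, Rational(1, 199))) = Add(Mul(-186, Pow(Add(10, F, j), -1)), Rational(18, 199)) = Add(Rational(18, 199), Mul(-186, Pow(Add(10, F, j), -1))))
Add(Mul(84028, Pow(Function('M')(Add(-305, 165), 684), -1)), Mul(-11706, Pow(-378113, -1))) = Add(Mul(84028, Pow(Add(Rational(18, 199), Mul(-186, Pow(Add(10, 684, Add(-305, 165)), -1))), -1)), Mul(-11706, Pow(-378113, -1))) = Add(Mul(84028, Pow(Add(Rational(18, 199), Mul(-186, Pow(Add(10, 684, -140), -1))), -1)), Mul(-11706, Rational(-1, 378113))) = Add(Mul(84028, Pow(Add(Rational(18, 199), Mul(-186, Pow(554, -1))), -1)), Rational(11706, 378113)) = Add(Mul(84028, Pow(Add(Rational(18, 199), Mul(-186, Rational(1, 554))), -1)), Rational(11706, 378113)) = Add(Mul(84028, Pow(Add(Rational(18, 199), Rational(-93, 277)), -1)), Rational(11706, 378113)) = Add(Mul(84028, Pow(Rational(-13521, 55123), -1)), Rational(11706, 378113)) = Add(Mul(84028, Rational(-55123, 13521)), Rational(11706, 378113)) = Add(Rational(-4631875444, 13521), Rational(11706, 378113)) = Rational(-1751372161480346, 5112465873)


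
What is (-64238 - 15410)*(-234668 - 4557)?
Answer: 19053792800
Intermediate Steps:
(-64238 - 15410)*(-234668 - 4557) = -79648*(-239225) = 19053792800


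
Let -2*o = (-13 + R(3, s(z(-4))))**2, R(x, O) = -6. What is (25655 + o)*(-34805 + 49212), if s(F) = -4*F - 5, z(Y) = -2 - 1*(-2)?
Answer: 734022243/2 ≈ 3.6701e+8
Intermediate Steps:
z(Y) = 0 (z(Y) = -2 + 2 = 0)
s(F) = -5 - 4*F
o = -361/2 (o = -(-13 - 6)**2/2 = -1/2*(-19)**2 = -1/2*361 = -361/2 ≈ -180.50)
(25655 + o)*(-34805 + 49212) = (25655 - 361/2)*(-34805 + 49212) = (50949/2)*14407 = 734022243/2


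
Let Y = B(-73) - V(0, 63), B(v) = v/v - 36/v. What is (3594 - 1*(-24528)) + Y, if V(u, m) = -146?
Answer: 2063673/73 ≈ 28270.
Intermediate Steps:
B(v) = 1 - 36/v
Y = 10767/73 (Y = (-36 - 73)/(-73) - 1*(-146) = -1/73*(-109) + 146 = 109/73 + 146 = 10767/73 ≈ 147.49)
(3594 - 1*(-24528)) + Y = (3594 - 1*(-24528)) + 10767/73 = (3594 + 24528) + 10767/73 = 28122 + 10767/73 = 2063673/73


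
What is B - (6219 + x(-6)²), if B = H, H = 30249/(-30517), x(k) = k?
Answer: -190914084/30517 ≈ -6256.0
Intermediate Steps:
H = -30249/30517 (H = 30249*(-1/30517) = -30249/30517 ≈ -0.99122)
B = -30249/30517 ≈ -0.99122
B - (6219 + x(-6)²) = -30249/30517 - (6219 + (-6)²) = -30249/30517 - (6219 + 36) = -30249/30517 - 1*6255 = -30249/30517 - 6255 = -190914084/30517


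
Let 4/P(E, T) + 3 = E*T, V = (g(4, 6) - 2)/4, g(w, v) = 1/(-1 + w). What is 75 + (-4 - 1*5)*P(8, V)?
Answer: 1533/19 ≈ 80.684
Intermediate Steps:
V = -5/12 (V = (1/(-1 + 4) - 2)/4 = (1/3 - 2)*(1/4) = -5/3*1/4 = -5/12 ≈ -0.41667)
P(E, T) = 4/(-3 + E*T)
75 + (-4 - 1*5)*P(8, V) = 75 + (-4 - 1*5)*(4/(-3 + 8*(-5/12))) = 75 + (-4 - 5)*(4/(-3 - 10/3)) = 75 - 36/(-19/3) = 75 - 36*(-3)/19 = 75 - 9*(-12/19) = 75 + 108/19 = 1533/19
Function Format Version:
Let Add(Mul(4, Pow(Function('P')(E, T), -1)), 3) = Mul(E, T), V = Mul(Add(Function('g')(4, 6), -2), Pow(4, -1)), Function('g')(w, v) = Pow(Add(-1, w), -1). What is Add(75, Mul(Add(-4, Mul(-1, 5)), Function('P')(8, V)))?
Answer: Rational(1533, 19) ≈ 80.684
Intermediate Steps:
V = Rational(-5, 12) (V = Mul(Add(Pow(Add(-1, 4), -1), -2), Pow(4, -1)) = Mul(Add(Pow(3, -1), -2), Rational(1, 4)) = Mul(Add(Rational(1, 3), -2), Rational(1, 4)) = Mul(Rational(-5, 3), Rational(1, 4)) = Rational(-5, 12) ≈ -0.41667)
Function('P')(E, T) = Mul(4, Pow(Add(-3, Mul(E, T)), -1))
Add(75, Mul(Add(-4, Mul(-1, 5)), Function('P')(8, V))) = Add(75, Mul(Add(-4, Mul(-1, 5)), Mul(4, Pow(Add(-3, Mul(8, Rational(-5, 12))), -1)))) = Add(75, Mul(Add(-4, -5), Mul(4, Pow(Add(-3, Rational(-10, 3)), -1)))) = Add(75, Mul(-9, Mul(4, Pow(Rational(-19, 3), -1)))) = Add(75, Mul(-9, Mul(4, Rational(-3, 19)))) = Add(75, Mul(-9, Rational(-12, 19))) = Add(75, Rational(108, 19)) = Rational(1533, 19)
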